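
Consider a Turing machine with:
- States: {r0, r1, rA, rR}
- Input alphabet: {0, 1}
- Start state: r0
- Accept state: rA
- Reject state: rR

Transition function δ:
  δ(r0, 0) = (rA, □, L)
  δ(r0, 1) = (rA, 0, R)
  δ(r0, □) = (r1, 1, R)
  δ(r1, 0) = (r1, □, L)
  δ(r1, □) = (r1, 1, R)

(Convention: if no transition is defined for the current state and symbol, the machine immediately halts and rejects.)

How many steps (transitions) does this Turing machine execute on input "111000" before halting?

Execution trace:
Initial: [r0]111000
Step 1: δ(r0, 1) = (rA, 0, R) → 0[rA]11000

The machine reaches the accept state rA and halts.

The machine executed 1 step before halting.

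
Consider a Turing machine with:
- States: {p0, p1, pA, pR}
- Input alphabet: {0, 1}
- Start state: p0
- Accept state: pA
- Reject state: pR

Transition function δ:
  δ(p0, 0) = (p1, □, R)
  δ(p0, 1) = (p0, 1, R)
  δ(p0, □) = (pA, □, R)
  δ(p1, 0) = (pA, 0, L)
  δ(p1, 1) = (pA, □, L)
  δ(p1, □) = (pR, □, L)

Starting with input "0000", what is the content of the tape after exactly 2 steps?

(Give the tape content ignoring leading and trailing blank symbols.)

Execution trace:
Initial: [p0]0000
Step 1: δ(p0, 0) = (p1, □, R) → □[p1]000
Step 2: δ(p1, 0) = (pA, 0, L) → [pA]□000

The machine reaches the accept state pA and halts.

After 2 steps, the tape (ignoring leading/trailing blanks) is: 000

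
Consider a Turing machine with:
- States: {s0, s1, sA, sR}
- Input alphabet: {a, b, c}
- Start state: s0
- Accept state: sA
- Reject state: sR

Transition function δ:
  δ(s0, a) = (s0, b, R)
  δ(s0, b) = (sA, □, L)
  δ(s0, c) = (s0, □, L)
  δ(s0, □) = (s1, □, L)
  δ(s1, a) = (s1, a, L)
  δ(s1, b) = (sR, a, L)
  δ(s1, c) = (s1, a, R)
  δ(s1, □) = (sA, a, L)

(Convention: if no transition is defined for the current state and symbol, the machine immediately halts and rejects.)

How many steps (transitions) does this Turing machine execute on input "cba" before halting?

Execution trace:
Initial: [s0]cba
Step 1: δ(s0, c) = (s0, □, L) → [s0]□□ba
Step 2: δ(s0, □) = (s1, □, L) → [s1]□□□ba
Step 3: δ(s1, □) = (sA, a, L) → [sA]□a□□ba

The machine reaches the accept state sA and halts.

The machine executed 3 steps before halting.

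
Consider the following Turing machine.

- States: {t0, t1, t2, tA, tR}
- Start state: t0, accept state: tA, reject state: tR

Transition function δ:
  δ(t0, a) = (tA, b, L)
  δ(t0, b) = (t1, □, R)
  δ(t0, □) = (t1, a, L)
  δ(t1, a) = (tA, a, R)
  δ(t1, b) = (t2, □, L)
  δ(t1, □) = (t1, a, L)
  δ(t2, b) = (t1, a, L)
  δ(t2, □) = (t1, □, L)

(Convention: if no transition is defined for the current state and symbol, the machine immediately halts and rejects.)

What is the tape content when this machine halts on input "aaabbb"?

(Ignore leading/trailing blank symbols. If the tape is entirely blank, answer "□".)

Execution trace:
Initial: [t0]aaabbb
Step 1: δ(t0, a) = (tA, b, L) → [tA]□baabbb

The machine reaches the accept state tA and halts.

Final tape (ignoring leading/trailing blanks): baabbb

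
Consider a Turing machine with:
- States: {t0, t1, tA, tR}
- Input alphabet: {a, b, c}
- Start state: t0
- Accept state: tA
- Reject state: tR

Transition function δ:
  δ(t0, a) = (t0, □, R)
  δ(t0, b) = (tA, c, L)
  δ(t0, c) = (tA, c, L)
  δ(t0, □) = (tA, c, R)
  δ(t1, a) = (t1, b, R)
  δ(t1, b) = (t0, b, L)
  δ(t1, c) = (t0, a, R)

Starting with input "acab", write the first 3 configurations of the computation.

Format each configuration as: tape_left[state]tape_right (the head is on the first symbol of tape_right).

Transitions applied:
Step 1: δ(t0, a) = (t0, □, R)
Step 2: δ(t0, c) = (tA, c, L)

The first 3 configurations are:
[t0]acab ⊢ □[t0]cab ⊢ [tA]□cab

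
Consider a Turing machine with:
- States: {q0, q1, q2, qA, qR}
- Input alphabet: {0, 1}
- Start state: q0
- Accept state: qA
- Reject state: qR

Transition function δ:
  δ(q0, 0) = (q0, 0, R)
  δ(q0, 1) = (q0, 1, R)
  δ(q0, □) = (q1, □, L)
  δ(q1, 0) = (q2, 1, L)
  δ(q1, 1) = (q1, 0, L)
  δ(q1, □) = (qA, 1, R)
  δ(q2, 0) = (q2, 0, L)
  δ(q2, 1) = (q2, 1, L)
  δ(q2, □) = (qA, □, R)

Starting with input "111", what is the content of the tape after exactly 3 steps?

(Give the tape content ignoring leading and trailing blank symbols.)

Execution trace:
Initial: [q0]111
Step 1: δ(q0, 1) = (q0, 1, R) → 1[q0]11
Step 2: δ(q0, 1) = (q0, 1, R) → 11[q0]1
Step 3: δ(q0, 1) = (q0, 1, R) → 111[q0]□

After 3 steps, the tape (ignoring leading/trailing blanks) is: 111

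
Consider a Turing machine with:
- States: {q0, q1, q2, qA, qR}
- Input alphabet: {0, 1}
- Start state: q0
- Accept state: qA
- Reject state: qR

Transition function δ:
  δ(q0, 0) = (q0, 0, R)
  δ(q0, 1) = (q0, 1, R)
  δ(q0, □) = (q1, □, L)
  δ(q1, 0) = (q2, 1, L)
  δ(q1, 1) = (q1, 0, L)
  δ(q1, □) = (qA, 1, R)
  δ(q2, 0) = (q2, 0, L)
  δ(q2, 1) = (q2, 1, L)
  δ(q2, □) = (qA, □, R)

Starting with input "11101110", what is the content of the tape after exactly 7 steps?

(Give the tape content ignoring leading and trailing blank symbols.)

Execution trace:
Initial: [q0]11101110
Step 1: δ(q0, 1) = (q0, 1, R) → 1[q0]1101110
Step 2: δ(q0, 1) = (q0, 1, R) → 11[q0]101110
Step 3: δ(q0, 1) = (q0, 1, R) → 111[q0]01110
Step 4: δ(q0, 0) = (q0, 0, R) → 1110[q0]1110
Step 5: δ(q0, 1) = (q0, 1, R) → 11101[q0]110
Step 6: δ(q0, 1) = (q0, 1, R) → 111011[q0]10
Step 7: δ(q0, 1) = (q0, 1, R) → 1110111[q0]0

After 7 steps, the tape (ignoring leading/trailing blanks) is: 11101110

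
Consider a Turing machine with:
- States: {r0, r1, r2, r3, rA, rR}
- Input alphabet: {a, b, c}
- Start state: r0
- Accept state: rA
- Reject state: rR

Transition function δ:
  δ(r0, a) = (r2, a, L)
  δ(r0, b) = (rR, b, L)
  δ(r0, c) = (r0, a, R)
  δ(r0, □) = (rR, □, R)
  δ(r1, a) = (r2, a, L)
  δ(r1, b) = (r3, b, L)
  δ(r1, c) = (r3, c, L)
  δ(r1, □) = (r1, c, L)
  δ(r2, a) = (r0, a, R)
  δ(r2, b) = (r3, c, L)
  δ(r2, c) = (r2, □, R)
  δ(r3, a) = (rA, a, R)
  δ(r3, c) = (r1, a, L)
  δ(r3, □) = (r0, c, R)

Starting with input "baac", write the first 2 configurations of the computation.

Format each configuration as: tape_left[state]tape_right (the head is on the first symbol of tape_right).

Transitions applied:
Step 1: δ(r0, b) = (rR, b, L)

The first 2 configurations are:
[r0]baac ⊢ [rR]□baac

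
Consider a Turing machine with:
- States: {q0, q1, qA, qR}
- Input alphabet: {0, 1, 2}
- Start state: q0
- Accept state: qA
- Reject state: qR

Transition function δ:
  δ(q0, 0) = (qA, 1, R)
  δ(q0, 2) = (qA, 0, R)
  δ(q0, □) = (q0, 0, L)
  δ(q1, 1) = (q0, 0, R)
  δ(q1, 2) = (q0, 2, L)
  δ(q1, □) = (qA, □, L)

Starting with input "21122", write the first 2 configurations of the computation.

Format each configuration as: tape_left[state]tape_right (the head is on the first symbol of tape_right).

Transitions applied:
Step 1: δ(q0, 2) = (qA, 0, R)

The first 2 configurations are:
[q0]21122 ⊢ 0[qA]1122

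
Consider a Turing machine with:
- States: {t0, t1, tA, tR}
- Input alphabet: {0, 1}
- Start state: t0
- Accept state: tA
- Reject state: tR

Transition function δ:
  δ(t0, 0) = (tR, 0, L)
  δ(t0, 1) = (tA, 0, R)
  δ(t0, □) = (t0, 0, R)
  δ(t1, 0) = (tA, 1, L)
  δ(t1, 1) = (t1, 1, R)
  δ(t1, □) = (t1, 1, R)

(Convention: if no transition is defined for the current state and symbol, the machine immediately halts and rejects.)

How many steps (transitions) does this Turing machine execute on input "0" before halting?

Execution trace:
Initial: [t0]0
Step 1: δ(t0, 0) = (tR, 0, L) → [tR]□0

The machine reaches the reject state tR and halts.

The machine executed 1 step before halting.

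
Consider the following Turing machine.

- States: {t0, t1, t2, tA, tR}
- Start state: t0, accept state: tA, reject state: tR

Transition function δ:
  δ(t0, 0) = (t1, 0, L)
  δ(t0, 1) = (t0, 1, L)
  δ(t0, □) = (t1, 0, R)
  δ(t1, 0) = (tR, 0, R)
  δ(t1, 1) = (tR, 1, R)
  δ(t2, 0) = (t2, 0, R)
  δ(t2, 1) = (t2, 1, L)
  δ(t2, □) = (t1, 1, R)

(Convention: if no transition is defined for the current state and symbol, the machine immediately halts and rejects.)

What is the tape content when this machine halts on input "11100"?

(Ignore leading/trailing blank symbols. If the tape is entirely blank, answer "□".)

Execution trace:
Initial: [t0]11100
Step 1: δ(t0, 1) = (t0, 1, L) → [t0]□11100
Step 2: δ(t0, □) = (t1, 0, R) → 0[t1]11100
Step 3: δ(t1, 1) = (tR, 1, R) → 01[tR]1100

The machine reaches the reject state tR and halts.

Final tape (ignoring leading/trailing blanks): 011100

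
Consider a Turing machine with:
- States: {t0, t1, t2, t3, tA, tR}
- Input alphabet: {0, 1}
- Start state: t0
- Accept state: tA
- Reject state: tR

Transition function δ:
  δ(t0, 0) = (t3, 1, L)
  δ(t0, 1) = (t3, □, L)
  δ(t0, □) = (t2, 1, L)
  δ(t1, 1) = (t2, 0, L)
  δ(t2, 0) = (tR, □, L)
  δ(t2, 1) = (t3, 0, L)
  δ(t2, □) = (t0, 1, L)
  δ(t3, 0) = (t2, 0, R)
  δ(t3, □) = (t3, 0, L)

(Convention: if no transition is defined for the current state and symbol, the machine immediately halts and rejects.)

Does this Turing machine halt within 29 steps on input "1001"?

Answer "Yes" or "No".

Execution trace:
Initial: [t0]1001
Step 1: δ(t0, 1) = (t3, □, L) → [t3]□□001
Step 2: δ(t3, □) = (t3, 0, L) → [t3]□0□001
Step 3: δ(t3, □) = (t3, 0, L) → [t3]□00□001
Step 4: δ(t3, □) = (t3, 0, L) → [t3]□000□001
Step 5: δ(t3, □) = (t3, 0, L) → [t3]□0000□001
Step 6: δ(t3, □) = (t3, 0, L) → [t3]□00000□001
Step 7: δ(t3, □) = (t3, 0, L) → [t3]□000000□001
Step 8: δ(t3, □) = (t3, 0, L) → [t3]□0000000□001
Step 9: δ(t3, □) = (t3, 0, L) → [t3]□00000000□001
Step 10: δ(t3, □) = (t3, 0, L) → [t3]□000000000□001
Step 11: δ(t3, □) = (t3, 0, L) → [t3]□0000000000□001
Step 12: δ(t3, □) = (t3, 0, L) → [t3]□00000000000□001
Step 13: δ(t3, □) = (t3, 0, L) → [t3]□000000000000□001
Step 14: δ(t3, □) = (t3, 0, L) → [t3]□0000000000000□001
Step 15: δ(t3, □) = (t3, 0, L) → [t3]□00000000000000□001
Step 16: δ(t3, □) = (t3, 0, L) → [t3]□000000000000000□001
Step 17: δ(t3, □) = (t3, 0, L) → [t3]□0000000000000000□001
Step 18: δ(t3, □) = (t3, 0, L) → [t3]□00000000000000000□001
Step 19: δ(t3, □) = (t3, 0, L) → [t3]□000000000000000000□001
Step 20: δ(t3, □) = (t3, 0, L) → [t3]□0000000000000000000□001
Step 21: δ(t3, □) = (t3, 0, L) → [t3]□00000000000000000000□001
Step 22: δ(t3, □) = (t3, 0, L) → [t3]□000000000000000000000□001
Step 23: δ(t3, □) = (t3, 0, L) → [t3]□0000000000000000000000□001
Step 24: δ(t3, □) = (t3, 0, L) → [t3]□00000000000000000000000□001
Step 25: δ(t3, □) = (t3, 0, L) → [t3]□000000000000000000000000□001
Step 26: δ(t3, □) = (t3, 0, L) → [t3]□0000000000000000000000000□001
Step 27: δ(t3, □) = (t3, 0, L) → [t3]□00000000000000000000000000□001
Step 28: δ(t3, □) = (t3, 0, L) → [t3]□000000000000000000000000000□001
Step 29: δ(t3, □) = (t3, 0, L) → [t3]□0000000000000000000000000000□001

The machine has not reached a halting state after 29 steps.
The machine did not halt within the 29-step bound.

Answer: No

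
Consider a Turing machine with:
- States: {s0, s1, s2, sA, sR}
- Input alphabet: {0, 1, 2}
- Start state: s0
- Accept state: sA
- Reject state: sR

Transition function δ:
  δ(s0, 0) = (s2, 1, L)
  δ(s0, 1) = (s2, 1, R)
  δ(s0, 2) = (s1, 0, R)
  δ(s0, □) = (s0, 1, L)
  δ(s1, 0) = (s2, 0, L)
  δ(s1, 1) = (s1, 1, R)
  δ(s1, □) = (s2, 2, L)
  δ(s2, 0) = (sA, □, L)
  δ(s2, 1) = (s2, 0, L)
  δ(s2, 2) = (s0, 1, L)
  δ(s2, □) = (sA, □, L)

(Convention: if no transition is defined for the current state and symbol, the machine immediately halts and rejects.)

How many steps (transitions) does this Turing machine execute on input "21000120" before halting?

Execution trace:
Initial: [s0]21000120
Step 1: δ(s0, 2) = (s1, 0, R) → 0[s1]1000120
Step 2: δ(s1, 1) = (s1, 1, R) → 01[s1]000120
Step 3: δ(s1, 0) = (s2, 0, L) → 0[s2]1000120
Step 4: δ(s2, 1) = (s2, 0, L) → [s2]00000120
Step 5: δ(s2, 0) = (sA, □, L) → [sA]□□0000120

The machine reaches the accept state sA and halts.

The machine executed 5 steps before halting.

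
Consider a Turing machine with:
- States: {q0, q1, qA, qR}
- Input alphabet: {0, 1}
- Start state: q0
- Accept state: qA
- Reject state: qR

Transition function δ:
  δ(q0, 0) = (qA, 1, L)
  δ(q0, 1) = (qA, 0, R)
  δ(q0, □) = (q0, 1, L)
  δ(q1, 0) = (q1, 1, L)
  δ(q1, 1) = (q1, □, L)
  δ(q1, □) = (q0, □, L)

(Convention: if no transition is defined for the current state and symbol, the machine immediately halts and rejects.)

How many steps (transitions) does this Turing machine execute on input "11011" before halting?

Execution trace:
Initial: [q0]11011
Step 1: δ(q0, 1) = (qA, 0, R) → 0[qA]1011

The machine reaches the accept state qA and halts.

The machine executed 1 step before halting.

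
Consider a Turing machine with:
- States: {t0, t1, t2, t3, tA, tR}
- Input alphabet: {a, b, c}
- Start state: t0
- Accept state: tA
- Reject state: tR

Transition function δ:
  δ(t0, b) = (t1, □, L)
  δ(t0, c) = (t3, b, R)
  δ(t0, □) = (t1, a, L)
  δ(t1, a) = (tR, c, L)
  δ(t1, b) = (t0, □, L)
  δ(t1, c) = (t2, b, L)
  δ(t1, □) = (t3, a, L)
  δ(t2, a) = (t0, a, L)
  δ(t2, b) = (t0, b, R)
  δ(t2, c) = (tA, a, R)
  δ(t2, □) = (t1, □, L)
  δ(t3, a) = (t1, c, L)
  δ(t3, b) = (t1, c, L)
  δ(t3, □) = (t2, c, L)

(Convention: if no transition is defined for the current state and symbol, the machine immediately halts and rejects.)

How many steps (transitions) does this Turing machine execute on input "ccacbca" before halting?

Execution trace:
Initial: [t0]ccacbca
Step 1: δ(t0, c) = (t3, b, R) → b[t3]cacbca

No transition is defined for δ(t3, c). By convention the machine halts and rejects.

The machine executed 1 step before halting.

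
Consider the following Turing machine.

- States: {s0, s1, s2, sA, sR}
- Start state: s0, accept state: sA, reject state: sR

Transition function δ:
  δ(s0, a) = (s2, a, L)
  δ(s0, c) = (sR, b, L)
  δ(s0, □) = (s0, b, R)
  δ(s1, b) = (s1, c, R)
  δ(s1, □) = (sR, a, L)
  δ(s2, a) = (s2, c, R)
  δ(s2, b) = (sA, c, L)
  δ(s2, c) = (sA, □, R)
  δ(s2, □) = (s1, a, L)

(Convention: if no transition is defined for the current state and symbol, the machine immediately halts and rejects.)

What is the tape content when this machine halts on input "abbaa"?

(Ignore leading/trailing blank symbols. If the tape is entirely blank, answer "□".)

Execution trace:
Initial: [s0]abbaa
Step 1: δ(s0, a) = (s2, a, L) → [s2]□abbaa
Step 2: δ(s2, □) = (s1, a, L) → [s1]□aabbaa
Step 3: δ(s1, □) = (sR, a, L) → [sR]□aaabbaa

The machine reaches the reject state sR and halts.

Final tape (ignoring leading/trailing blanks): aaabbaa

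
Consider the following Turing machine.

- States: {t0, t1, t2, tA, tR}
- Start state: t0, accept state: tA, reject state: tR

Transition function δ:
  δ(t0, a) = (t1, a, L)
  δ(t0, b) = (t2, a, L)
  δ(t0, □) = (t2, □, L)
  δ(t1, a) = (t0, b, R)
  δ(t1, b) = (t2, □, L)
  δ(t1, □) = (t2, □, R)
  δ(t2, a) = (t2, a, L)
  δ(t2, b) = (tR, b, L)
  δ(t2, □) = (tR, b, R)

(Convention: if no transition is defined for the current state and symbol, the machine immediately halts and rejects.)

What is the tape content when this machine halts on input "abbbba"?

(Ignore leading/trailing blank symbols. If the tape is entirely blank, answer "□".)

Execution trace:
Initial: [t0]abbbba
Step 1: δ(t0, a) = (t1, a, L) → [t1]□abbbba
Step 2: δ(t1, □) = (t2, □, R) → □[t2]abbbba
Step 3: δ(t2, a) = (t2, a, L) → [t2]□abbbba
Step 4: δ(t2, □) = (tR, b, R) → b[tR]abbbba

The machine reaches the reject state tR and halts.

Final tape (ignoring leading/trailing blanks): babbbba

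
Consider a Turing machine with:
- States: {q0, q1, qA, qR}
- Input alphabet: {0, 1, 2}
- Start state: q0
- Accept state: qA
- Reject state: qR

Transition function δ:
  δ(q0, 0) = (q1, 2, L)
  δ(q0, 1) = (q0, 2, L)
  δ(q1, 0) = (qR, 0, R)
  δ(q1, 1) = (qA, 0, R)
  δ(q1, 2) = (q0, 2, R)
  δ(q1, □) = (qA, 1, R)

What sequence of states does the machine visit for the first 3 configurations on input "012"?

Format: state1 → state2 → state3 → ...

Execution trace:
Initial: [q0]012
Step 1: δ(q0, 0) = (q1, 2, L) → [q1]□212
Step 2: δ(q1, □) = (qA, 1, R) → 1[qA]212

The machine reaches the accept state qA and halts.

State sequence: q0 → q1 → qA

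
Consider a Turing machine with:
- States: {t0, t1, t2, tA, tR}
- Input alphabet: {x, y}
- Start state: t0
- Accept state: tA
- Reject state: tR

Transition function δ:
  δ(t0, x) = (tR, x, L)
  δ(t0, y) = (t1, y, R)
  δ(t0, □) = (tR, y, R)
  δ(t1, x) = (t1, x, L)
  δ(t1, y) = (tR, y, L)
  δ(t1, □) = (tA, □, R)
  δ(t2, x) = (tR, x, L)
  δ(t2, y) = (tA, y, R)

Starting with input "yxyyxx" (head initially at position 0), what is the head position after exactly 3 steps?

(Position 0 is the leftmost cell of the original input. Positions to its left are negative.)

Execution trace (head position shown):
Step 0: [t0]yxyyxx  (head at position 0)
Step 1: move right → y[t1]xyyxx  (head at position 1)
Step 2: move left → [t1]yxyyxx  (head at position 0)
Step 3: move left → [tR]□yxyyxx  (head at position -1)

After 3 steps, the head is at position -1.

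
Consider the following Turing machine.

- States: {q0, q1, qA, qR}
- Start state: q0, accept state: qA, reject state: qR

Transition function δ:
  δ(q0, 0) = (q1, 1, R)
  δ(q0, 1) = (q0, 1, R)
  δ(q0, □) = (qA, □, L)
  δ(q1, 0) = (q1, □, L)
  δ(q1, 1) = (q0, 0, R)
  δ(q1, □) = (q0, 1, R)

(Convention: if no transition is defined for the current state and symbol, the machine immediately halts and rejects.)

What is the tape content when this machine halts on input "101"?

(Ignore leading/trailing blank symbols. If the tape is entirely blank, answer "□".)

Execution trace:
Initial: [q0]101
Step 1: δ(q0, 1) = (q0, 1, R) → 1[q0]01
Step 2: δ(q0, 0) = (q1, 1, R) → 11[q1]1
Step 3: δ(q1, 1) = (q0, 0, R) → 110[q0]□
Step 4: δ(q0, □) = (qA, □, L) → 11[qA]0□

The machine reaches the accept state qA and halts.

Final tape (ignoring leading/trailing blanks): 110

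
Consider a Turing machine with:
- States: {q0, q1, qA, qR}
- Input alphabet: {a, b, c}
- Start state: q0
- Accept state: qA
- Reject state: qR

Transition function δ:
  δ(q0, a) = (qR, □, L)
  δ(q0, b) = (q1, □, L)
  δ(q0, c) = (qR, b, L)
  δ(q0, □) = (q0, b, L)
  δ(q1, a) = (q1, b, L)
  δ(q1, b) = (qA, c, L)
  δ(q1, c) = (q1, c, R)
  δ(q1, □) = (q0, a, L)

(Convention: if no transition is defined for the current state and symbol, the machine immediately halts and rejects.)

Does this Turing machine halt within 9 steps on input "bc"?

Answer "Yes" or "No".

Execution trace:
Initial: [q0]bc
Step 1: δ(q0, b) = (q1, □, L) → [q1]□□c
Step 2: δ(q1, □) = (q0, a, L) → [q0]□a□c
Step 3: δ(q0, □) = (q0, b, L) → [q0]□ba□c
Step 4: δ(q0, □) = (q0, b, L) → [q0]□bba□c
Step 5: δ(q0, □) = (q0, b, L) → [q0]□bbba□c
Step 6: δ(q0, □) = (q0, b, L) → [q0]□bbbba□c
Step 7: δ(q0, □) = (q0, b, L) → [q0]□bbbbba□c
Step 8: δ(q0, □) = (q0, b, L) → [q0]□bbbbbba□c
Step 9: δ(q0, □) = (q0, b, L) → [q0]□bbbbbbba□c

The machine has not reached a halting state after 9 steps.
The machine did not halt within the 9-step bound.

Answer: No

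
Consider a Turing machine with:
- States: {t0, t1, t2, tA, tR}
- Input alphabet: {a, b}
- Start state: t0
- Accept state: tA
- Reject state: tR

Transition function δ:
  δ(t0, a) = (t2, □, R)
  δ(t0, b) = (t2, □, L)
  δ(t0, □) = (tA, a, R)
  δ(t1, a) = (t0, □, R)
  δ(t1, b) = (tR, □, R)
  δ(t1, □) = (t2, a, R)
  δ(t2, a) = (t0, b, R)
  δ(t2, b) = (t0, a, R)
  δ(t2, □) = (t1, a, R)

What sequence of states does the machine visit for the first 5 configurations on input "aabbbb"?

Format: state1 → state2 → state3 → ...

Execution trace:
Initial: [t0]aabbbb
Step 1: δ(t0, a) = (t2, □, R) → □[t2]abbbb
Step 2: δ(t2, a) = (t0, b, R) → □b[t0]bbbb
Step 3: δ(t0, b) = (t2, □, L) → □[t2]b□bbb
Step 4: δ(t2, b) = (t0, a, R) → □a[t0]□bbb

State sequence: t0 → t2 → t0 → t2 → t0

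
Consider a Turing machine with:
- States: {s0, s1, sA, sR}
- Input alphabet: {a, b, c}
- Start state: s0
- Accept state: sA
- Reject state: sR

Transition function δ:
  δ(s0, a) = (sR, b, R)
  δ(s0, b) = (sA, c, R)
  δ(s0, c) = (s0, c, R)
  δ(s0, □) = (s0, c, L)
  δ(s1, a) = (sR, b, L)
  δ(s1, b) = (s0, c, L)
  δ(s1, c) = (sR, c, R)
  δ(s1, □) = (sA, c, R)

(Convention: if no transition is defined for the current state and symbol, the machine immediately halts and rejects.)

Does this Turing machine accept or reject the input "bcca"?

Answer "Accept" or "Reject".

Execution trace:
Initial: [s0]bcca
Step 1: δ(s0, b) = (sA, c, R) → c[sA]cca

The machine reaches the accept state sA and halts.

Answer: Accept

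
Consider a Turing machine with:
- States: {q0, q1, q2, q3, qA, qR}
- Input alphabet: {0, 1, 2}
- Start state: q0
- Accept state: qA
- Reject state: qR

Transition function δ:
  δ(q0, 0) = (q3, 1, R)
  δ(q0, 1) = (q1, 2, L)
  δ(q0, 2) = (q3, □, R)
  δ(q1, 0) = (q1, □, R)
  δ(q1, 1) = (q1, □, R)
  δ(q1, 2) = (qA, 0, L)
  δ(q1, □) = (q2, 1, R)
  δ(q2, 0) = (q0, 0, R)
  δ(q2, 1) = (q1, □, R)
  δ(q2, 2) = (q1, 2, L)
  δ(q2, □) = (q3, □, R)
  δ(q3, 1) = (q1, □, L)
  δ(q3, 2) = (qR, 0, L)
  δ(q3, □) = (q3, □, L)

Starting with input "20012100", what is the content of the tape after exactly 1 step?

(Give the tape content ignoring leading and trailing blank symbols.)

Execution trace:
Initial: [q0]20012100
Step 1: δ(q0, 2) = (q3, □, R) → □[q3]0012100

No transition is defined for δ(q3, 0). By convention the machine halts and rejects.

After 1 step, the tape (ignoring leading/trailing blanks) is: 0012100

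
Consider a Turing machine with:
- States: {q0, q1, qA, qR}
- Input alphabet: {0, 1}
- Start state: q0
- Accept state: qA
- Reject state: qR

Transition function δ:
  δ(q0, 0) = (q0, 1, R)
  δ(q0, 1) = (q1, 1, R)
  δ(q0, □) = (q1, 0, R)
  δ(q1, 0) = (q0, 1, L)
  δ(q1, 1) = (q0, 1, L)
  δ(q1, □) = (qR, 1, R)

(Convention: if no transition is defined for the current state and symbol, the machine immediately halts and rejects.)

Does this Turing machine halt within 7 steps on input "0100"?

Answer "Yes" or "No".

Execution trace:
Initial: [q0]0100
Step 1: δ(q0, 0) = (q0, 1, R) → 1[q0]100
Step 2: δ(q0, 1) = (q1, 1, R) → 11[q1]00
Step 3: δ(q1, 0) = (q0, 1, L) → 1[q0]110
Step 4: δ(q0, 1) = (q1, 1, R) → 11[q1]10
Step 5: δ(q1, 1) = (q0, 1, L) → 1[q0]110
Step 6: δ(q0, 1) = (q1, 1, R) → 11[q1]10
Step 7: δ(q1, 1) = (q0, 1, L) → 1[q0]110

The machine has not reached a halting state after 7 steps.
The machine did not halt within the 7-step bound.

Answer: No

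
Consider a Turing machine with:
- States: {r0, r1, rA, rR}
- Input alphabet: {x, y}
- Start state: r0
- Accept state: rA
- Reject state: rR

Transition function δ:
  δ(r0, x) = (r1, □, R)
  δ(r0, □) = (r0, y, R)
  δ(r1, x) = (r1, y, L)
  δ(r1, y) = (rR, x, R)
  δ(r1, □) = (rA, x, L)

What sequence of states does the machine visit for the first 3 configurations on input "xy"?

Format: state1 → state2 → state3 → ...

Execution trace:
Initial: [r0]xy
Step 1: δ(r0, x) = (r1, □, R) → □[r1]y
Step 2: δ(r1, y) = (rR, x, R) → □x[rR]□

The machine reaches the reject state rR and halts.

State sequence: r0 → r1 → rR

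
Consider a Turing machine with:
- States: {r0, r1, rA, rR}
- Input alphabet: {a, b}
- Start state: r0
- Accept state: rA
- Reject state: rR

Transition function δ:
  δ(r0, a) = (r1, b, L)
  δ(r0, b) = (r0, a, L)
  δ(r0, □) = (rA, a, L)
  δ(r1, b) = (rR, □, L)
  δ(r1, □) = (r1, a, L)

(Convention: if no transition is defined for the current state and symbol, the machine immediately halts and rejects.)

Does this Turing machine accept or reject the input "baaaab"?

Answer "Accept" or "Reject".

Execution trace:
Initial: [r0]baaaab
Step 1: δ(r0, b) = (r0, a, L) → [r0]□aaaaab
Step 2: δ(r0, □) = (rA, a, L) → [rA]□aaaaaab

The machine reaches the accept state rA and halts.

Answer: Accept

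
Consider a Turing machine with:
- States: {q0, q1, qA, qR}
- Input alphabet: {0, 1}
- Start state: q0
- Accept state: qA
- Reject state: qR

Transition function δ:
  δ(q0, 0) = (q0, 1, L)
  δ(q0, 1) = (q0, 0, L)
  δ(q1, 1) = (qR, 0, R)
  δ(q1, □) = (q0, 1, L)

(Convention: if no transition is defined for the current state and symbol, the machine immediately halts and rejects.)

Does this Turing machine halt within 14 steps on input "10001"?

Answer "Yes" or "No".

Execution trace:
Initial: [q0]10001
Step 1: δ(q0, 1) = (q0, 0, L) → [q0]□00001

No transition is defined for δ(q0, □). By convention the machine halts and rejects.
The machine halted after 1 step (within the 14-step bound).

Answer: Yes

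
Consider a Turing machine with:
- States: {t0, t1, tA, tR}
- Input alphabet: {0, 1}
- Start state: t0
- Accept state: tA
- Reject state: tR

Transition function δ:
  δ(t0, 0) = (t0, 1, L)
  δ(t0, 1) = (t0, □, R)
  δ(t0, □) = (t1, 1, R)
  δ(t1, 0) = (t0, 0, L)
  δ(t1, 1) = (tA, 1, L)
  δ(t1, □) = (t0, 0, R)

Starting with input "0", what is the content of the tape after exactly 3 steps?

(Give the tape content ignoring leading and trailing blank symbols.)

Execution trace:
Initial: [t0]0
Step 1: δ(t0, 0) = (t0, 1, L) → [t0]□1
Step 2: δ(t0, □) = (t1, 1, R) → 1[t1]1
Step 3: δ(t1, 1) = (tA, 1, L) → [tA]11

The machine reaches the accept state tA and halts.

After 3 steps, the tape (ignoring leading/trailing blanks) is: 11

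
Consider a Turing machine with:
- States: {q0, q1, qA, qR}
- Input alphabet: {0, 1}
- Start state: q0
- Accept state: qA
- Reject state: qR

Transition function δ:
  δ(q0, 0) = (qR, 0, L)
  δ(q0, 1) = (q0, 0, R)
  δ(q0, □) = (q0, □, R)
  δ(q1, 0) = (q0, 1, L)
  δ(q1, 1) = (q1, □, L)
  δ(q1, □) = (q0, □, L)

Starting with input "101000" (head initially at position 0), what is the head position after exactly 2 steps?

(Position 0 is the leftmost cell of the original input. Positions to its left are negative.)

Execution trace (head position shown):
Step 0: [q0]101000  (head at position 0)
Step 1: move right → 0[q0]01000  (head at position 1)
Step 2: move left → [qR]001000  (head at position 0)

After 2 steps, the head is at position 0.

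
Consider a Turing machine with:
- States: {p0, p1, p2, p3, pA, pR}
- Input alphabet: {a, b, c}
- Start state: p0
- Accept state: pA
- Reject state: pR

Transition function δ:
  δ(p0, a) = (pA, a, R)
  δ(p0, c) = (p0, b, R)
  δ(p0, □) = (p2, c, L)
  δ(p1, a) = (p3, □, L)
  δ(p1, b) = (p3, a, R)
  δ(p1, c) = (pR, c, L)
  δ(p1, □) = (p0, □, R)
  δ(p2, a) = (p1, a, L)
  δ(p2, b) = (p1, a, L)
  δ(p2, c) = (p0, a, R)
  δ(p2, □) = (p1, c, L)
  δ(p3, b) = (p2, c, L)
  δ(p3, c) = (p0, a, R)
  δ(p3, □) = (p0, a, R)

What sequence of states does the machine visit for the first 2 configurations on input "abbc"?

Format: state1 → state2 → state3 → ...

Execution trace:
Initial: [p0]abbc
Step 1: δ(p0, a) = (pA, a, R) → a[pA]bbc

The machine reaches the accept state pA and halts.

State sequence: p0 → pA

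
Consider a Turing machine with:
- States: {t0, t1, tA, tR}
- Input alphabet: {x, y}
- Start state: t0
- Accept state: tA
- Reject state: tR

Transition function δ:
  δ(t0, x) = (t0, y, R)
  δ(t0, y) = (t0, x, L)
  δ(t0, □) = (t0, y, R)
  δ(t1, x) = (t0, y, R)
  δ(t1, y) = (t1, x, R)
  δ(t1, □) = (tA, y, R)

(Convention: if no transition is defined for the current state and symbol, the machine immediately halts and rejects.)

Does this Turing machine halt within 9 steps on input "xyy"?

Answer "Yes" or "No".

Execution trace:
Initial: [t0]xyy
Step 1: δ(t0, x) = (t0, y, R) → y[t0]yy
Step 2: δ(t0, y) = (t0, x, L) → [t0]yxy
Step 3: δ(t0, y) = (t0, x, L) → [t0]□xxy
Step 4: δ(t0, □) = (t0, y, R) → y[t0]xxy
Step 5: δ(t0, x) = (t0, y, R) → yy[t0]xy
Step 6: δ(t0, x) = (t0, y, R) → yyy[t0]y
Step 7: δ(t0, y) = (t0, x, L) → yy[t0]yx
Step 8: δ(t0, y) = (t0, x, L) → y[t0]yxx
Step 9: δ(t0, y) = (t0, x, L) → [t0]yxxx

The machine has not reached a halting state after 9 steps.
The machine did not halt within the 9-step bound.

Answer: No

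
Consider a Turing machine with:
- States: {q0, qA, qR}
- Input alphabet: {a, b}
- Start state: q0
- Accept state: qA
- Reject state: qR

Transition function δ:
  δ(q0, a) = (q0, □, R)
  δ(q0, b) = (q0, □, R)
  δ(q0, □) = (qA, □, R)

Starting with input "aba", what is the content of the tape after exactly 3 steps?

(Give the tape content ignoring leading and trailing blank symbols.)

Execution trace:
Initial: [q0]aba
Step 1: δ(q0, a) = (q0, □, R) → □[q0]ba
Step 2: δ(q0, b) = (q0, □, R) → □□[q0]a
Step 3: δ(q0, a) = (q0, □, R) → □□□[q0]□

After 3 steps, the tape (ignoring leading/trailing blanks) is: □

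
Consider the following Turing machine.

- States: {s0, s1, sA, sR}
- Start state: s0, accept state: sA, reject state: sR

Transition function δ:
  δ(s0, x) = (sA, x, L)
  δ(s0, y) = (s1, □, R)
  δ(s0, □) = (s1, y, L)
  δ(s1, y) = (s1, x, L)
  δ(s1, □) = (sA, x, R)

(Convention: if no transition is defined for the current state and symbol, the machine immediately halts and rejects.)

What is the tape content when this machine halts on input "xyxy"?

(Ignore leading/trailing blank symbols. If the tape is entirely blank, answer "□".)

Execution trace:
Initial: [s0]xyxy
Step 1: δ(s0, x) = (sA, x, L) → [sA]□xyxy

The machine reaches the accept state sA and halts.

Final tape (ignoring leading/trailing blanks): xyxy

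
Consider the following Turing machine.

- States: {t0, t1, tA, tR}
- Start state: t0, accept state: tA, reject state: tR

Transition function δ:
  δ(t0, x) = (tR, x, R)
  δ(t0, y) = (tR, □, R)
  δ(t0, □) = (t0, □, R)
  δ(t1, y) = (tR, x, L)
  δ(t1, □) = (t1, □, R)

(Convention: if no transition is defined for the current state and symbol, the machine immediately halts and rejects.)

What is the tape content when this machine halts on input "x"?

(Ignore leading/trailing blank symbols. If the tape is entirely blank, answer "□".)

Execution trace:
Initial: [t0]x
Step 1: δ(t0, x) = (tR, x, R) → x[tR]□

The machine reaches the reject state tR and halts.

Final tape (ignoring leading/trailing blanks): x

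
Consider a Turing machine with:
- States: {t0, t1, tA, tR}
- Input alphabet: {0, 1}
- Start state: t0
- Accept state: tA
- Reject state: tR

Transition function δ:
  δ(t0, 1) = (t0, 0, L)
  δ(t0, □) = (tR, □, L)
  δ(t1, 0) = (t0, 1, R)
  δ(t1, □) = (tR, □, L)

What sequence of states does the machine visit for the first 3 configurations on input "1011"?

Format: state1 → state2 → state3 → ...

Execution trace:
Initial: [t0]1011
Step 1: δ(t0, 1) = (t0, 0, L) → [t0]□0011
Step 2: δ(t0, □) = (tR, □, L) → [tR]□□0011

The machine reaches the reject state tR and halts.

State sequence: t0 → t0 → tR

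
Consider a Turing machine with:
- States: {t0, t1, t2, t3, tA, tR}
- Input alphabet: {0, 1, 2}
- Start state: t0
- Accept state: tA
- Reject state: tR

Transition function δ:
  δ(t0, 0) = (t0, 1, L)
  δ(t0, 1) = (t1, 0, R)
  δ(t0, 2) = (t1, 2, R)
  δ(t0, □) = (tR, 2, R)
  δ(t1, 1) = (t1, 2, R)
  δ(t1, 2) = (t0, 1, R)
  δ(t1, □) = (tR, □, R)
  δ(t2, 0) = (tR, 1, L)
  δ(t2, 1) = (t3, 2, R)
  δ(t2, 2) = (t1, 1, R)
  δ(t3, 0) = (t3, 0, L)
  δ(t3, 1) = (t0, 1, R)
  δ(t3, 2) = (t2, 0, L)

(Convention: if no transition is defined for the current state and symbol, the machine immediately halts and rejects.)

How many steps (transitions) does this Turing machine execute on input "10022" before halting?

Execution trace:
Initial: [t0]10022
Step 1: δ(t0, 1) = (t1, 0, R) → 0[t1]0022

No transition is defined for δ(t1, 0). By convention the machine halts and rejects.

The machine executed 1 step before halting.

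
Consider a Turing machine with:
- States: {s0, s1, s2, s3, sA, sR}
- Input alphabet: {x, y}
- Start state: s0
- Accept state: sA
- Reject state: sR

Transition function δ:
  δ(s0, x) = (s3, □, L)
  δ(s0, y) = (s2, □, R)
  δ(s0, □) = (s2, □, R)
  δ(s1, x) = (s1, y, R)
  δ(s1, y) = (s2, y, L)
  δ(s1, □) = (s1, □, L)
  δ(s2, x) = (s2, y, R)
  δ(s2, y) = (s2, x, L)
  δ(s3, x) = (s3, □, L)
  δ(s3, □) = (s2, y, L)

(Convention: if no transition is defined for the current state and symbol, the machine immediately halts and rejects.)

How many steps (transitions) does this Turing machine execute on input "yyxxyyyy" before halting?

Execution trace:
Initial: [s0]yyxxyyyy
Step 1: δ(s0, y) = (s2, □, R) → □[s2]yxxyyyy
Step 2: δ(s2, y) = (s2, x, L) → [s2]□xxxyyyy

No transition is defined for δ(s2, □). By convention the machine halts and rejects.

The machine executed 2 steps before halting.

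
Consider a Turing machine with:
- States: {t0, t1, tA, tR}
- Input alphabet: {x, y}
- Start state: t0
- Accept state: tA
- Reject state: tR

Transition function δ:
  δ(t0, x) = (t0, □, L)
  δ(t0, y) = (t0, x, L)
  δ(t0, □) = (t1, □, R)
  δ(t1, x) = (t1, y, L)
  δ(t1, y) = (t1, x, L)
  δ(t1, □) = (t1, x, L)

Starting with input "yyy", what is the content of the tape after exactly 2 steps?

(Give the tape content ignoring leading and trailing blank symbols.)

Execution trace:
Initial: [t0]yyy
Step 1: δ(t0, y) = (t0, x, L) → [t0]□xyy
Step 2: δ(t0, □) = (t1, □, R) → □[t1]xyy

After 2 steps, the tape (ignoring leading/trailing blanks) is: xyy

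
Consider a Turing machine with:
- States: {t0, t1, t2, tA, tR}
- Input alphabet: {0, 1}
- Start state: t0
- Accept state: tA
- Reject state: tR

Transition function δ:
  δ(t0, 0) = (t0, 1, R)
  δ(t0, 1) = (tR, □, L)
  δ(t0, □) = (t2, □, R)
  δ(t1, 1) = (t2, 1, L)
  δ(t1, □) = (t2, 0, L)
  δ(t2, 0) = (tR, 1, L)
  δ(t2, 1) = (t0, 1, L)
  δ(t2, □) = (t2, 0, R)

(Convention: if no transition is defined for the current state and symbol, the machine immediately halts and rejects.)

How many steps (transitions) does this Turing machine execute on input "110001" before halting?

Execution trace:
Initial: [t0]110001
Step 1: δ(t0, 1) = (tR, □, L) → [tR]□□10001

The machine reaches the reject state tR and halts.

The machine executed 1 step before halting.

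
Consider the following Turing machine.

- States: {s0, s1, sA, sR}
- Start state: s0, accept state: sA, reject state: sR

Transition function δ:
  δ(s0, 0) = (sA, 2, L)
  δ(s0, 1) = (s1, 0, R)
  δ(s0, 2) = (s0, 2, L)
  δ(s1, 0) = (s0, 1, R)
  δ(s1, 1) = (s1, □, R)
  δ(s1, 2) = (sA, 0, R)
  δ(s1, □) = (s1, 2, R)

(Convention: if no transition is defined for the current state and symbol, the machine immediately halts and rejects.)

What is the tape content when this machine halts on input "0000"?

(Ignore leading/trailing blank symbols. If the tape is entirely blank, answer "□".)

Execution trace:
Initial: [s0]0000
Step 1: δ(s0, 0) = (sA, 2, L) → [sA]□2000

The machine reaches the accept state sA and halts.

Final tape (ignoring leading/trailing blanks): 2000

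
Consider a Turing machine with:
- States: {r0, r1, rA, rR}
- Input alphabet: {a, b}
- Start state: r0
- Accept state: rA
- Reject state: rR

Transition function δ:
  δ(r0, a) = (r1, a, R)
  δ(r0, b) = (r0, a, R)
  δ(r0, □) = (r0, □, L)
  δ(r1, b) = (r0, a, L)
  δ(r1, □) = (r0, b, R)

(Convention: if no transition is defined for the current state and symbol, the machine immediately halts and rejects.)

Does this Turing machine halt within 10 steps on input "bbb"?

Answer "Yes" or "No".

Execution trace:
Initial: [r0]bbb
Step 1: δ(r0, b) = (r0, a, R) → a[r0]bb
Step 2: δ(r0, b) = (r0, a, R) → aa[r0]b
Step 3: δ(r0, b) = (r0, a, R) → aaa[r0]□
Step 4: δ(r0, □) = (r0, □, L) → aa[r0]a□
Step 5: δ(r0, a) = (r1, a, R) → aaa[r1]□
Step 6: δ(r1, □) = (r0, b, R) → aaab[r0]□
Step 7: δ(r0, □) = (r0, □, L) → aaa[r0]b□
Step 8: δ(r0, b) = (r0, a, R) → aaaa[r0]□
Step 9: δ(r0, □) = (r0, □, L) → aaa[r0]a□
Step 10: δ(r0, a) = (r1, a, R) → aaaa[r1]□

The machine has not reached a halting state after 10 steps.
The machine did not halt within the 10-step bound.

Answer: No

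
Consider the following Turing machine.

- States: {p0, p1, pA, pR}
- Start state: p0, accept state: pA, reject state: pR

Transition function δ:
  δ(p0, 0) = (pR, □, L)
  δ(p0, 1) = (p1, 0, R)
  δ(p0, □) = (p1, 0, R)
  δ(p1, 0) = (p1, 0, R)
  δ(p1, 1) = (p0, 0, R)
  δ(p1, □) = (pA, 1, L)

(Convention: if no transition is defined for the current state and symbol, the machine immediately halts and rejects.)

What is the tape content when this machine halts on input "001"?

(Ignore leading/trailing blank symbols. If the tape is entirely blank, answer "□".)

Execution trace:
Initial: [p0]001
Step 1: δ(p0, 0) = (pR, □, L) → [pR]□□01

The machine reaches the reject state pR and halts.

Final tape (ignoring leading/trailing blanks): 01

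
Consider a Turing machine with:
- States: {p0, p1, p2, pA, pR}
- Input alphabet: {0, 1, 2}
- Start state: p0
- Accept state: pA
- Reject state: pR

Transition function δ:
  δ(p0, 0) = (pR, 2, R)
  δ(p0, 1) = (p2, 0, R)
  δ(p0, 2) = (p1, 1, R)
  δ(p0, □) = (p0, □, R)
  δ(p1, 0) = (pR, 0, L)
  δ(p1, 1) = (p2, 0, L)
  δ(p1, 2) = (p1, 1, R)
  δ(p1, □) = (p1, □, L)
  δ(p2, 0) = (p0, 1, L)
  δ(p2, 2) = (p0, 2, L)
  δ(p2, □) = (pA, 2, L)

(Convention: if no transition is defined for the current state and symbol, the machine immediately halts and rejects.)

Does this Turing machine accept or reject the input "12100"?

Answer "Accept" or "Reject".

Execution trace:
Initial: [p0]12100
Step 1: δ(p0, 1) = (p2, 0, R) → 0[p2]2100
Step 2: δ(p2, 2) = (p0, 2, L) → [p0]02100
Step 3: δ(p0, 0) = (pR, 2, R) → 2[pR]2100

The machine reaches the reject state pR and halts.

Answer: Reject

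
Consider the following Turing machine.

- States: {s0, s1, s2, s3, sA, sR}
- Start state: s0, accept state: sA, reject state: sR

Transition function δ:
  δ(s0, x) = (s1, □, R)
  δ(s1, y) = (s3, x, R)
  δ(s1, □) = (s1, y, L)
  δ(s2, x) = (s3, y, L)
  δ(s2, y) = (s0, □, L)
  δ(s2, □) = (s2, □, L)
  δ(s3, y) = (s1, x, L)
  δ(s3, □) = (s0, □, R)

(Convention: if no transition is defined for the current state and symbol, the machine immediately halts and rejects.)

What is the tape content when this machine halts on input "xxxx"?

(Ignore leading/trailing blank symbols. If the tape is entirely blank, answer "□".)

Execution trace:
Initial: [s0]xxxx
Step 1: δ(s0, x) = (s1, □, R) → □[s1]xxx

No transition is defined for δ(s1, x). By convention the machine halts and rejects.

Final tape (ignoring leading/trailing blanks): xxx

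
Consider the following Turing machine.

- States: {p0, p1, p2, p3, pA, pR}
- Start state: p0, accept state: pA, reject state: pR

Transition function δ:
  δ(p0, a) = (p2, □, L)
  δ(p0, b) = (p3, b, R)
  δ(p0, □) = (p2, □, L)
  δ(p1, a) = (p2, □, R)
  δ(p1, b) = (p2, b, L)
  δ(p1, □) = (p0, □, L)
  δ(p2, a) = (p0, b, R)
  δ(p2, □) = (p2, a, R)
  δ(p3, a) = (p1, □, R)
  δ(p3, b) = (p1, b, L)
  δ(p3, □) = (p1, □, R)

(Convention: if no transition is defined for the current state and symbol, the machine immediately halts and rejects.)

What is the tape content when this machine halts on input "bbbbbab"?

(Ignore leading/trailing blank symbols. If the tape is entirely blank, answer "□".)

Execution trace:
Initial: [p0]bbbbbab
Step 1: δ(p0, b) = (p3, b, R) → b[p3]bbbbab
Step 2: δ(p3, b) = (p1, b, L) → [p1]bbbbbab
Step 3: δ(p1, b) = (p2, b, L) → [p2]□bbbbbab
Step 4: δ(p2, □) = (p2, a, R) → a[p2]bbbbbab

No transition is defined for δ(p2, b). By convention the machine halts and rejects.

Final tape (ignoring leading/trailing blanks): abbbbbab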